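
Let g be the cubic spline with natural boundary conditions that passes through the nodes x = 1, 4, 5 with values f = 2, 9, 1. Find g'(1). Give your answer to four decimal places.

Put m_i = g'' at the i-th knot. Here h = (3, 1) and Δ = (7/3, -8), so the interior equations h_(i-1)·m_(i-1) + 2(h_(i-1)+h_i)·m_i + h_i·m_(i+1) = 6(Δ_i − Δ_(i-1)) read
  3·m_0 + 8·m_1 + 1·m_2 = 6(Δ_1 - Δ_0) = -62
Natural end conditions: m_0 = m_2 = 0.
Solving: m_0 = 0, m_1 = -31/4, m_2 = 0.
On [1, 4], g'(x) = b_0 + 2c_0·(x - 1) + 3d_0·(x - 1)² with b_0 = Δ_0 - h_0(2m_0 + m_1)/6 = 149/24, c_0 = m_0/2 = 0, d_0 = (m_1 - m_0)/(6h_0) = -31/72. So g'(1) = 149/24.

6.2083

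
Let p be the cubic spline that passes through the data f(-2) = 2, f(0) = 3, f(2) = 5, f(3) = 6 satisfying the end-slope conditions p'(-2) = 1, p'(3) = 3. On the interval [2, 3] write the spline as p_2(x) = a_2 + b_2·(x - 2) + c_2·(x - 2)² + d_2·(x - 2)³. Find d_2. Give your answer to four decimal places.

Let σ_i = p''(x_i). Step sizes h_i = 2, 2, 1; slopes of the chords Δ_i = (y_(i+1) - y_i)/h_i = 1/2, 1, 1.
  2·σ_0 + 8·σ_1 + 2·σ_2 = 6(Δ_1 - Δ_0) = 3
  2·σ_1 + 6·σ_2 + 1·σ_3 = 6(Δ_2 - Δ_1) = 0
Clamped end conditions give two more equations: 2h_0·σ_0 + h_0·σ_1 = 6(Δ_0 - p'(-2)) = -3 and h_2·σ_2 + 2h_2·σ_3 = 6(p'(3) - Δ_2) = 12.
Forward elimination and back-substitution give σ_0 = -59/46, σ_1 = 49/46, σ_2 = -34/23, σ_3 = 155/23.
On [2, 3], with p_2(x) = a_2 + b_2·(x - 2) + c_2·(x - 2)² + d_2·(x - 2)³: c_2 = σ_2/2 = -17/23, d_2 = (σ_3 - σ_2)/(6h_2) = 63/46, b_2 = Δ_2 - h_2(2σ_2 + σ_3)/6 = 17/46.

1.3696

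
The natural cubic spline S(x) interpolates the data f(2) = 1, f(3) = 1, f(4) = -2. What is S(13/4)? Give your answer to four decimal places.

0.4961

Write σ_i for S''(x_i). With h_i = 1, 1 and divided differences Δ_i = 0, -3, the continuity of S' gives the tridiagonal system
  1·σ_0 + 4·σ_1 + 1·σ_2 = 6(Δ_1 - Δ_0) = -18
Natural end conditions: σ_0 = σ_2 = 0.
Hence σ_0 = 0, σ_1 = -9/2, σ_2 = 0.
On [3, 4], S(x) = 1 - 3/2·(x - 3) - 9/4·(x - 3)² + 3/4·(x - 3)³.
With (x - 3) = 1/4: S(13/4) = 127/256.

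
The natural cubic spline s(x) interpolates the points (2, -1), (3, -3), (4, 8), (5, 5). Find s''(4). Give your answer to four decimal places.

Write m_i for s''(x_i). With h_i = 1, 1, 1 and divided differences Δ_i = -2, 11, -3, the continuity of s' gives the tridiagonal system
  1·m_0 + 4·m_1 + 1·m_2 = 6(Δ_1 - Δ_0) = 78
  1·m_1 + 4·m_2 + 1·m_3 = 6(Δ_2 - Δ_1) = -84
Natural end conditions: m_0 = m_3 = 0.
Hence m_0 = 0, m_1 = 132/5, m_2 = -138/5, m_3 = 0.

-27.6000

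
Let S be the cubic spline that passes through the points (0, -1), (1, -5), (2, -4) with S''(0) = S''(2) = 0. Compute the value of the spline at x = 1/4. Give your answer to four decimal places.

-2.2930

Write M_i for S''(x_i). With h_i = 1, 1 and divided differences Δ_i = -4, 1, the continuity of S' gives the tridiagonal system
  1·M_0 + 4·M_1 + 1·M_2 = 6(Δ_1 - Δ_0) = 30
Natural end conditions: M_0 = M_2 = 0.
Solving the tridiagonal system: M_0 = 0, M_1 = 15/2, M_2 = 0.
On [0, 1], S(x) = -1 - 21/4·x + 0·x² + 5/4·x³.
With x = 1/4: S(1/4) = -587/256.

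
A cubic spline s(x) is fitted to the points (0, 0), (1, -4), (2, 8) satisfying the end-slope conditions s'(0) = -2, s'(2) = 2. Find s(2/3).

-4

With m_i denoting the second derivative at x_i, h_i = 1, 1, and Δ_i = (y_(i+1) − y_i)/h_i = -4, 12:
  1·m_0 + 4·m_1 + 1·m_2 = 6(Δ_1 - Δ_0) = 96
Clamped end conditions give two more equations: 2h_0·m_0 + h_0·m_1 = 6(Δ_0 - s'(0)) = -12 and h_1·m_1 + 2h_1·m_2 = 6(s'(2) - Δ_1) = -60.
Hence m_0 = -28, m_1 = 44, m_2 = -52.
On [0, 1], s(x) = 0 - 2·x - 14·x² + 12·x³.
With x = 2/3: s(2/3) = -4.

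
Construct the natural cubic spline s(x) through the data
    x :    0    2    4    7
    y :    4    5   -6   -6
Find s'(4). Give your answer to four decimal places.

-4.4211

Put M_i = s'' at the i-th knot. Here h = (2, 2, 3) and Δ = (1/2, -11/2, 0), so the interior equations h_(i-1)·M_(i-1) + 2(h_(i-1)+h_i)·M_i + h_i·M_(i+1) = 6(Δ_i − Δ_(i-1)) read
  2·M_0 + 8·M_1 + 2·M_2 = 6(Δ_1 - Δ_0) = -36
  2·M_1 + 10·M_2 + 3·M_3 = 6(Δ_2 - Δ_1) = 33
Natural end conditions: M_0 = M_3 = 0.
Solving the tridiagonal system: M_0 = 0, M_1 = -213/38, M_2 = 84/19, M_3 = 0.
On [4, 7], s'(x) = b_2 + 2c_2·(x - 4) + 3d_2·(x - 4)² with b_2 = Δ_2 - h_2(2M_2 + M_3)/6 = -84/19, c_2 = M_2/2 = 42/19, d_2 = (M_3 - M_2)/(6h_2) = -14/57. So s'(4) = -84/19.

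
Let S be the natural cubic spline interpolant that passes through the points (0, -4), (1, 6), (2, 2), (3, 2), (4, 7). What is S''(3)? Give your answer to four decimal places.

Write M_i for S''(x_i). With h_i = 1, 1, 1, 1 and divided differences Δ_i = 10, -4, 0, 5, the continuity of S' gives the tridiagonal system
  1·M_0 + 4·M_1 + 1·M_2 = 6(Δ_1 - Δ_0) = -84
  1·M_1 + 4·M_2 + 1·M_3 = 6(Δ_2 - Δ_1) = 24
  1·M_2 + 4·M_3 + 1·M_4 = 6(Δ_3 - Δ_2) = 30
Natural end conditions: M_0 = M_4 = 0.
Hence M_0 = 0, M_1 = -663/28, M_2 = 75/7, M_3 = 135/28, M_4 = 0.

4.8214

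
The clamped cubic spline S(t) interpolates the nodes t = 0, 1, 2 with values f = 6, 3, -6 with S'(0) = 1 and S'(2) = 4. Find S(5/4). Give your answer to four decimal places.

Put m_i = S'' at the i-th knot. Here h = (1, 1) and Δ = (-3, -9), so the interior equations h_(i-1)·m_(i-1) + 2(h_(i-1)+h_i)·m_i + h_i·m_(i+1) = 6(Δ_i − Δ_(i-1)) read
  1·m_0 + 4·m_1 + 1·m_2 = 6(Δ_1 - Δ_0) = -36
Clamped end conditions give two more equations: 2h_0·m_0 + h_0·m_1 = 6(Δ_0 - S'(0)) = -24 and h_1·m_1 + 2h_1·m_2 = 6(S'(2) - Δ_1) = 78.
Forward elimination and back-substitution give m_0 = -3/2, m_1 = -21, m_2 = 99/2.
On [1, 2], S(t) = 3 - 41/4·(t - 1) - 21/2·(t - 1)² + 47/4·(t - 1)³.
With (t - 1) = 1/4: S(5/4) = -9/256.

-0.0352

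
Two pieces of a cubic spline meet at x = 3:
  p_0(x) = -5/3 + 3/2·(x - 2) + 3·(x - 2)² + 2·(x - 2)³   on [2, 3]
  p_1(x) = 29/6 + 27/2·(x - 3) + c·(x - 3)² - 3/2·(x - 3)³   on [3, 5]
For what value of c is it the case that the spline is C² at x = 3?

9

p_0''(x) = 6 + 12·(x - 2), so p_0''(3) = 18. On the right, p_1''(3) = 2c, so c = 9.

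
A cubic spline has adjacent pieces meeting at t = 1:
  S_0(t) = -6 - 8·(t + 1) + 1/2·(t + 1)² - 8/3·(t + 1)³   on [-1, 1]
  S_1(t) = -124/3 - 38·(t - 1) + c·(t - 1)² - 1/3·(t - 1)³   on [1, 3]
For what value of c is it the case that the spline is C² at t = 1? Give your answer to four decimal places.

-15.5000

S_0''(t) = 1 - 16·(t + 1), so S_0''(1) = -31. On the right, S_1''(1) = 2c, so c = -31/2.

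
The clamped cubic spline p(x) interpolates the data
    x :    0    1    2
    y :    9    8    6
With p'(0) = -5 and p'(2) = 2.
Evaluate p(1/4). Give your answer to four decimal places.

8.2109

Put m_i = p'' at the i-th knot. Here h = (1, 1) and Δ = (-1, -2), so the interior equations h_(i-1)·m_(i-1) + 2(h_(i-1)+h_i)·m_i + h_i·m_(i+1) = 6(Δ_i − Δ_(i-1)) read
  1·m_0 + 4·m_1 + 1·m_2 = 6(Δ_1 - Δ_0) = -6
Clamped end conditions give two more equations: 2h_0·m_0 + h_0·m_1 = 6(Δ_0 - p'(0)) = 24 and h_1·m_1 + 2h_1·m_2 = 6(p'(2) - Δ_1) = 24.
Solving the tridiagonal system: m_0 = 17, m_1 = -10, m_2 = 17.
On [0, 1], p(x) = 9 - 5·x + 17/2·x² - 9/2·x³.
With x = 1/4: p(1/4) = 1051/128.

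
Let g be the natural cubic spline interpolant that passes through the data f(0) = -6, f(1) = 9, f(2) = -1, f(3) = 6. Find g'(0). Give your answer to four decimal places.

22.8000

Write m_i for g''(x_i). With h_i = 1, 1, 1 and divided differences Δ_i = 15, -10, 7, the continuity of g' gives the tridiagonal system
  1·m_0 + 4·m_1 + 1·m_2 = 6(Δ_1 - Δ_0) = -150
  1·m_1 + 4·m_2 + 1·m_3 = 6(Δ_2 - Δ_1) = 102
Natural end conditions: m_0 = m_3 = 0.
Solving the tridiagonal system: m_0 = 0, m_1 = -234/5, m_2 = 186/5, m_3 = 0.
On [0, 1], g'(x) = b_0 + 2c_0·x + 3d_0·x² with b_0 = Δ_0 - h_0(2m_0 + m_1)/6 = 114/5, c_0 = m_0/2 = 0, d_0 = (m_1 - m_0)/(6h_0) = -39/5. So g'(0) = 114/5.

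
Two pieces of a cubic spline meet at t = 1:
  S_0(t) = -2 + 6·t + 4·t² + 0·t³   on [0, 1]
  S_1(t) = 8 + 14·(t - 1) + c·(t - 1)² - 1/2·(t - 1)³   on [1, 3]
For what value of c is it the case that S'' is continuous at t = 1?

S_0''(t) = 8 + 0·t, so S_0''(1) = 8. On the right, S_1''(1) = 2c, so c = 4.

4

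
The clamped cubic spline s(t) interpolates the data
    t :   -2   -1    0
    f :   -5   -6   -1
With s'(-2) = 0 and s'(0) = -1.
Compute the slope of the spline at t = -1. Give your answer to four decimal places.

3.2500

Let M_i = s''(x_i). Step sizes h_i = 1, 1; slopes of the chords Δ_i = (y_(i+1) - y_i)/h_i = -1, 5.
  1·M_0 + 4·M_1 + 1·M_2 = 6(Δ_1 - Δ_0) = 36
Clamped end conditions give two more equations: 2h_0·M_0 + h_0·M_1 = 6(Δ_0 - s'(-2)) = -6 and h_1·M_1 + 2h_1·M_2 = 6(s'(0) - Δ_1) = -36.
Solving the tridiagonal system: M_0 = -25/2, M_1 = 19, M_2 = -55/2.
On [-1, 0], s'(t) = b_1 + 2c_1·(t + 1) + 3d_1·(t + 1)² with b_1 = Δ_1 - h_1(2M_1 + M_2)/6 = 13/4, c_1 = M_1/2 = 19/2, d_1 = (M_2 - M_1)/(6h_1) = -31/4. So s'(-1) = 13/4.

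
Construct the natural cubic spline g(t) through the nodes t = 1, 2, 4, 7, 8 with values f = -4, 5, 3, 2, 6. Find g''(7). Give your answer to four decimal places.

2.5990

Put σ_i = g'' at the i-th knot. Here h = (1, 2, 3, 1) and Δ = (9, -1, -1/3, 4), so the interior equations h_(i-1)·σ_(i-1) + 2(h_(i-1)+h_i)·σ_i + h_i·σ_(i+1) = 6(Δ_i − Δ_(i-1)) read
  1·σ_0 + 6·σ_1 + 2·σ_2 = 6(Δ_1 - Δ_0) = -60
  2·σ_1 + 10·σ_2 + 3·σ_3 = 6(Δ_2 - Δ_1) = 4
  3·σ_2 + 8·σ_3 + 1·σ_4 = 6(Δ_3 - Δ_2) = 26
Natural end conditions: σ_0 = σ_4 = 0.
Solving the tridiagonal system: σ_0 = 0, σ_1 = -2084/197, σ_2 = 342/197, σ_3 = 512/197, σ_4 = 0.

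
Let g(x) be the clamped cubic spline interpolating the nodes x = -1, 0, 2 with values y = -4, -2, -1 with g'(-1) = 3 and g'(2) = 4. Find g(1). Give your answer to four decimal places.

-2.3542

Let m_i = g''(x_i). Step sizes h_i = 1, 2; slopes of the chords Δ_i = (y_(i+1) - y_i)/h_i = 2, 1/2.
  1·m_0 + 6·m_1 + 2·m_2 = 6(Δ_1 - Δ_0) = -9
Clamped end conditions give two more equations: 2h_0·m_0 + h_0·m_1 = 6(Δ_0 - g'(-1)) = -6 and h_1·m_1 + 2h_1·m_2 = 6(g'(2) - Δ_1) = 21.
Hence m_0 = -7/6, m_1 = -11/3, m_2 = 85/12.
On [0, 2], g(x) = -2 + 7/12·x - 11/6·x² + 43/48·x³.
With x = 1: g(1) = -113/48.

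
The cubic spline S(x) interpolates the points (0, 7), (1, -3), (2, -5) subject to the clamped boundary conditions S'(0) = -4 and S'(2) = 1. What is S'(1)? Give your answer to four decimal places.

Let M_i = S''(x_i). Step sizes h_i = 1, 1; slopes of the chords Δ_i = (y_(i+1) - y_i)/h_i = -10, -2.
  1·M_0 + 4·M_1 + 1·M_2 = 6(Δ_1 - Δ_0) = 48
Clamped end conditions give two more equations: 2h_0·M_0 + h_0·M_1 = 6(Δ_0 - S'(0)) = -36 and h_1·M_1 + 2h_1·M_2 = 6(S'(2) - Δ_1) = 18.
Solving the tridiagonal system: M_0 = -55/2, M_1 = 19, M_2 = -1/2.
On [1, 2], S'(x) = b_1 + 2c_1·(x - 1) + 3d_1·(x - 1)² with b_1 = Δ_1 - h_1(2M_1 + M_2)/6 = -33/4, c_1 = M_1/2 = 19/2, d_1 = (M_2 - M_1)/(6h_1) = -13/4. So S'(1) = -33/4.

-8.2500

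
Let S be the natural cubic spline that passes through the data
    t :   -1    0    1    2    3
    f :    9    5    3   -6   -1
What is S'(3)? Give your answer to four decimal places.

Write M_i for S''(x_i). With h_i = 1, 1, 1, 1 and divided differences Δ_i = -4, -2, -9, 5, the continuity of S' gives the tridiagonal system
  1·M_0 + 4·M_1 + 1·M_2 = 6(Δ_1 - Δ_0) = 12
  1·M_1 + 4·M_2 + 1·M_3 = 6(Δ_2 - Δ_1) = -42
  1·M_2 + 4·M_3 + 1·M_4 = 6(Δ_3 - Δ_2) = 84
Natural end conditions: M_0 = M_4 = 0.
Solving the tridiagonal system: M_0 = 0, M_1 = 54/7, M_2 = -132/7, M_3 = 180/7, M_4 = 0.
On [2, 3], S'(t) = b_3 + 2c_3·(t - 2) + 3d_3·(t - 2)² with b_3 = Δ_3 - h_3(2M_3 + M_4)/6 = -25/7, c_3 = M_3/2 = 90/7, d_3 = (M_4 - M_3)/(6h_3) = -30/7. So S'(3) = 65/7.

9.2857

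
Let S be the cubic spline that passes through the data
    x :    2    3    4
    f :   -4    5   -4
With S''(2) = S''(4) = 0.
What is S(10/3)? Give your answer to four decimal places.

Write m_i for S''(x_i). With h_i = 1, 1 and divided differences Δ_i = 9, -9, the continuity of S' gives the tridiagonal system
  1·m_0 + 4·m_1 + 1·m_2 = 6(Δ_1 - Δ_0) = -108
Natural end conditions: m_0 = m_2 = 0.
Forward elimination and back-substitution give m_0 = 0, m_1 = -27, m_2 = 0.
On [3, 4], S(x) = 5 + 0·(x - 3) - 27/2·(x - 3)² + 9/2·(x - 3)³.
With (x - 3) = 1/3: S(10/3) = 11/3.

3.6667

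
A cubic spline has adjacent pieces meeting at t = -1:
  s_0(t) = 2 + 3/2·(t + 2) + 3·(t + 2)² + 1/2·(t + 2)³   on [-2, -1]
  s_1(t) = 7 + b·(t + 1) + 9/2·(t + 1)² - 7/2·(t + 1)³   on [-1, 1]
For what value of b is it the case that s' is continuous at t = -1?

9

s_0'(t) = 3/2 + 6·(t + 2) + 3/2·(t + 2)², so s_0'(-1) = 9. On the right, s_1'(-1) = b, so b = 9.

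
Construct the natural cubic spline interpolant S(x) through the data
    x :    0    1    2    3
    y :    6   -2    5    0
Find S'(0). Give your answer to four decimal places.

Put σ_i = S'' at the i-th knot. Here h = (1, 1, 1) and Δ = (-8, 7, -5), so the interior equations h_(i-1)·σ_(i-1) + 2(h_(i-1)+h_i)·σ_i + h_i·σ_(i+1) = 6(Δ_i − Δ_(i-1)) read
  1·σ_0 + 4·σ_1 + 1·σ_2 = 6(Δ_1 - Δ_0) = 90
  1·σ_1 + 4·σ_2 + 1·σ_3 = 6(Δ_2 - Δ_1) = -72
Natural end conditions: σ_0 = σ_3 = 0.
Forward elimination and back-substitution give σ_0 = 0, σ_1 = 144/5, σ_2 = -126/5, σ_3 = 0.
On [0, 1], S'(x) = b_0 + 2c_0·x + 3d_0·x² with b_0 = Δ_0 - h_0(2σ_0 + σ_1)/6 = -64/5, c_0 = σ_0/2 = 0, d_0 = (σ_1 - σ_0)/(6h_0) = 24/5. So S'(0) = -64/5.

-12.8000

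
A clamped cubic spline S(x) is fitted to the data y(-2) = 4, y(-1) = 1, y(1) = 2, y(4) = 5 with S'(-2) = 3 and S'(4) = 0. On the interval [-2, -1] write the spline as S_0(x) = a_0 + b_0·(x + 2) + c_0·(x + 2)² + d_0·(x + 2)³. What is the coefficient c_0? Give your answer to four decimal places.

With M_i denoting the second derivative at x_i, h_i = 1, 2, 3, and Δ_i = (y_(i+1) − y_i)/h_i = -3, 1/2, 1:
  1·M_0 + 6·M_1 + 2·M_2 = 6(Δ_1 - Δ_0) = 21
  2·M_1 + 10·M_2 + 3·M_3 = 6(Δ_2 - Δ_1) = 3
Clamped end conditions give two more equations: 2h_0·M_0 + h_0·M_1 = 6(Δ_0 - S'(-2)) = -36 and h_2·M_2 + 2h_2·M_3 = 6(S'(4) - Δ_2) = -6.
Forward elimination and back-substitution give M_0 = -413/19, M_1 = 142/19, M_2 = -20/19, M_3 = -9/19.
On [-2, -1], with S_0(x) = a_0 + b_0·(x + 2) + c_0·(x + 2)² + d_0·(x + 2)³: c_0 = M_0/2 = -413/38, d_0 = (M_1 - M_0)/(6h_0) = 185/38, b_0 = Δ_0 - h_0(2M_0 + M_1)/6 = 3.

-10.8684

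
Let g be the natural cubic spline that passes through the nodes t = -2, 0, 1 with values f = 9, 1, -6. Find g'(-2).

Let M_i = g''(x_i). Step sizes h_i = 2, 1; slopes of the chords Δ_i = (y_(i+1) - y_i)/h_i = -4, -7.
  2·M_0 + 6·M_1 + 1·M_2 = 6(Δ_1 - Δ_0) = -18
Natural end conditions: M_0 = M_2 = 0.
Solving: M_0 = 0, M_1 = -3, M_2 = 0.
On [-2, 0], g'(t) = b_0 + 2c_0·(t + 2) + 3d_0·(t + 2)² with b_0 = Δ_0 - h_0(2M_0 + M_1)/6 = -3, c_0 = M_0/2 = 0, d_0 = (M_1 - M_0)/(6h_0) = -1/4. So g'(-2) = -3.

-3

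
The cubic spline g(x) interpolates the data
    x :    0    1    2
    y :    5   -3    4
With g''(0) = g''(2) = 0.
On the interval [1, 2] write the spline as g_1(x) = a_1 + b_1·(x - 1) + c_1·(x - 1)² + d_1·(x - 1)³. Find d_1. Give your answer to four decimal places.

Put M_i = g'' at the i-th knot. Here h = (1, 1) and Δ = (-8, 7), so the interior equations h_(i-1)·M_(i-1) + 2(h_(i-1)+h_i)·M_i + h_i·M_(i+1) = 6(Δ_i − Δ_(i-1)) read
  1·M_0 + 4·M_1 + 1·M_2 = 6(Δ_1 - Δ_0) = 90
Natural end conditions: M_0 = M_2 = 0.
Solving the tridiagonal system: M_0 = 0, M_1 = 45/2, M_2 = 0.
On [1, 2], with g_1(x) = a_1 + b_1·(x - 1) + c_1·(x - 1)² + d_1·(x - 1)³: c_1 = M_1/2 = 45/4, d_1 = (M_2 - M_1)/(6h_1) = -15/4, b_1 = Δ_1 - h_1(2M_1 + M_2)/6 = -1/2.

-3.7500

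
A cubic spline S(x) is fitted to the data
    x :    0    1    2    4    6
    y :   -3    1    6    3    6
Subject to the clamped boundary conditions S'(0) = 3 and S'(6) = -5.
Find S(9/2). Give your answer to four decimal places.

4.1250

Put σ_i = S'' at the i-th knot. Here h = (1, 1, 2, 2) and Δ = (4, 5, -3/2, 3/2), so the interior equations h_(i-1)·σ_(i-1) + 2(h_(i-1)+h_i)·σ_i + h_i·σ_(i+1) = 6(Δ_i − Δ_(i-1)) read
  1·σ_0 + 4·σ_1 + 1·σ_2 = 6(Δ_1 - Δ_0) = 6
  1·σ_1 + 6·σ_2 + 2·σ_3 = 6(Δ_2 - Δ_1) = -39
  2·σ_2 + 8·σ_3 + 2·σ_4 = 6(Δ_3 - Δ_2) = 18
Clamped end conditions give two more equations: 2h_0·σ_0 + h_0·σ_1 = 6(Δ_0 - S'(0)) = 6 and h_3·σ_3 + 2h_3·σ_4 = 6(S'(6) - Δ_3) = -39.
Hence σ_0 = 7/6, σ_1 = 11/3, σ_2 = -59/6, σ_3 = 49/6, σ_4 = -83/6.
On [4, 6], S(x) = 3 + 2/3·(x - 4) + 49/12·(x - 4)² - 11/6·(x - 4)³.
With (x - 4) = 1/2: S(9/2) = 33/8.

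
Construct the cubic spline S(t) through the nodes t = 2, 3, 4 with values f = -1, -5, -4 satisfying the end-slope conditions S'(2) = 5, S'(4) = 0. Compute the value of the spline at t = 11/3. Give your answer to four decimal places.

Let M_i = S''(x_i). Step sizes h_i = 1, 1; slopes of the chords Δ_i = (y_(i+1) - y_i)/h_i = -4, 1.
  1·M_0 + 4·M_1 + 1·M_2 = 6(Δ_1 - Δ_0) = 30
Clamped end conditions give two more equations: 2h_0·M_0 + h_0·M_1 = 6(Δ_0 - S'(2)) = -54 and h_1·M_1 + 2h_1·M_2 = 6(S'(4) - Δ_1) = -6.
Solving: M_0 = -37, M_1 = 20, M_2 = -13.
On [3, 4], S(t) = -5 - 7/2·(t - 3) + 10·(t - 3)² - 11/2·(t - 3)³.
With (t - 3) = 2/3: S(11/3) = -122/27.

-4.5185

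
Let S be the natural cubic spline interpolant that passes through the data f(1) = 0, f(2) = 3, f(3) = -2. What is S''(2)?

-12

With σ_i denoting the second derivative at x_i, h_i = 1, 1, and Δ_i = (y_(i+1) − y_i)/h_i = 3, -5:
  1·σ_0 + 4·σ_1 + 1·σ_2 = 6(Δ_1 - Δ_0) = -48
Natural end conditions: σ_0 = σ_2 = 0.
Solving: σ_0 = 0, σ_1 = -12, σ_2 = 0.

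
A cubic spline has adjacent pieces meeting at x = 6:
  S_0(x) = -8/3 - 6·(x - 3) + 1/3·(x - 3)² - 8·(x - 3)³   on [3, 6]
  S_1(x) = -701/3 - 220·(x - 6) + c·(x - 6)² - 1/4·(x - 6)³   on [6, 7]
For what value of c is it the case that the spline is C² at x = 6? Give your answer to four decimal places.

S_0''(x) = 2/3 - 48·(x - 3), so S_0''(6) = -430/3. On the right, S_1''(6) = 2c, so c = -215/3.

-71.6667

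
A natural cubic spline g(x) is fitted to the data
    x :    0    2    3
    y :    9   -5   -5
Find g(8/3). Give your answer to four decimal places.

With M_i denoting the second derivative at x_i, h_i = 2, 1, and Δ_i = (y_(i+1) − y_i)/h_i = -7, 0:
  2·M_0 + 6·M_1 + 1·M_2 = 6(Δ_1 - Δ_0) = 42
Natural end conditions: M_0 = M_2 = 0.
Solving the tridiagonal system: M_0 = 0, M_1 = 7, M_2 = 0.
On [2, 3], g(x) = -5 - 7/3·(x - 2) + 7/2·(x - 2)² - 7/6·(x - 2)³.
With (x - 2) = 2/3: g(8/3) = -433/81.

-5.3457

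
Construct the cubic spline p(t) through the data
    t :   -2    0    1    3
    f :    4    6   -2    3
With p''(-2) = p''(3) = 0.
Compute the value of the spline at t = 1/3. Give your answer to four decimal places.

3.4063

Write σ_i for p''(x_i). With h_i = 2, 1, 2 and divided differences Δ_i = 1, -8, 5/2, the continuity of p' gives the tridiagonal system
  2·σ_0 + 6·σ_1 + 1·σ_2 = 6(Δ_1 - Δ_0) = -54
  1·σ_1 + 6·σ_2 + 2·σ_3 = 6(Δ_2 - Δ_1) = 63
Natural end conditions: σ_0 = σ_3 = 0.
Solving the tridiagonal system: σ_0 = 0, σ_1 = -387/35, σ_2 = 432/35, σ_3 = 0.
On [0, 1], p(t) = 6 - 223/35·t - 387/70·t² + 39/10·t³.
With t = 1/3: p(1/3) = 1073/315.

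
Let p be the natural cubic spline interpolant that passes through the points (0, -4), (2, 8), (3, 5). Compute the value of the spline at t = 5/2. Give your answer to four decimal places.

Let M_i = p''(x_i). Step sizes h_i = 2, 1; slopes of the chords Δ_i = (y_(i+1) - y_i)/h_i = 6, -3.
  2·M_0 + 6·M_1 + 1·M_2 = 6(Δ_1 - Δ_0) = -54
Natural end conditions: M_0 = M_2 = 0.
Solving the tridiagonal system: M_0 = 0, M_1 = -9, M_2 = 0.
On [2, 3], p(t) = 8 + 0·(t - 2) - 9/2·(t - 2)² + 3/2·(t - 2)³.
With (t - 2) = 1/2: p(5/2) = 113/16.

7.0625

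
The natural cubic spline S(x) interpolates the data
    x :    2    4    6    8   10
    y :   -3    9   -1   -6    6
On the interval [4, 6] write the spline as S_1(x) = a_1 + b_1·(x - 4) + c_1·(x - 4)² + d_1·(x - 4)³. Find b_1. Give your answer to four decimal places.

With M_i denoting the second derivative at x_i, h_i = 2, 2, 2, 2, and Δ_i = (y_(i+1) − y_i)/h_i = 6, -5, -5/2, 6:
  2·M_0 + 8·M_1 + 2·M_2 = 6(Δ_1 - Δ_0) = -66
  2·M_1 + 8·M_2 + 2·M_3 = 6(Δ_2 - Δ_1) = 15
  2·M_2 + 8·M_3 + 2·M_4 = 6(Δ_3 - Δ_2) = 51
Natural end conditions: M_0 = M_4 = 0.
Hence M_0 = 0, M_1 = -999/112, M_2 = 75/28, M_3 = 639/112, M_4 = 0.
On [4, 6], with S_1(x) = a_1 + b_1·(x - 4) + c_1·(x - 4)² + d_1·(x - 4)³: c_1 = M_1/2 = -999/224, d_1 = (M_2 - M_1)/(6h_1) = 433/448, b_1 = Δ_1 - h_1(2M_1 + M_2)/6 = 3/56.

0.0536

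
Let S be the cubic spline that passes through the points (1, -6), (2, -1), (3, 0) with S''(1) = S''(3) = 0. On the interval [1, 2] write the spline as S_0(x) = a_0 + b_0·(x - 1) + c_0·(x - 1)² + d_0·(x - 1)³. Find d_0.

-1

Write M_i for S''(x_i). With h_i = 1, 1 and divided differences Δ_i = 5, 1, the continuity of S' gives the tridiagonal system
  1·M_0 + 4·M_1 + 1·M_2 = 6(Δ_1 - Δ_0) = -24
Natural end conditions: M_0 = M_2 = 0.
Solving: M_0 = 0, M_1 = -6, M_2 = 0.
On [1, 2], with S_0(x) = a_0 + b_0·(x - 1) + c_0·(x - 1)² + d_0·(x - 1)³: c_0 = M_0/2 = 0, d_0 = (M_1 - M_0)/(6h_0) = -1, b_0 = Δ_0 - h_0(2M_0 + M_1)/6 = 6.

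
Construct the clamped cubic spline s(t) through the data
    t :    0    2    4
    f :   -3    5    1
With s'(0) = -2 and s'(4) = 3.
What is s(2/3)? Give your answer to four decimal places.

With M_i denoting the second derivative at x_i, h_i = 2, 2, and Δ_i = (y_(i+1) − y_i)/h_i = 4, -2:
  2·M_0 + 8·M_1 + 2·M_2 = 6(Δ_1 - Δ_0) = -36
Clamped end conditions give two more equations: 2h_0·M_0 + h_0·M_1 = 6(Δ_0 - s'(0)) = 36 and h_1·M_1 + 2h_1·M_2 = 6(s'(4) - Δ_1) = 30.
Solving the tridiagonal system: M_0 = 59/4, M_1 = -23/2, M_2 = 53/4.
On [0, 2], s(t) = -3 - 2·t + 59/8·t² - 35/16·t³.
With t = 2/3: s(2/3) = -46/27.

-1.7037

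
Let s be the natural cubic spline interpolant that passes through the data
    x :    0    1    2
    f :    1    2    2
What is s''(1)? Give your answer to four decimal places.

Put m_i = s'' at the i-th knot. Here h = (1, 1) and Δ = (1, 0), so the interior equations h_(i-1)·m_(i-1) + 2(h_(i-1)+h_i)·m_i + h_i·m_(i+1) = 6(Δ_i − Δ_(i-1)) read
  1·m_0 + 4·m_1 + 1·m_2 = 6(Δ_1 - Δ_0) = -6
Natural end conditions: m_0 = m_2 = 0.
Solving: m_0 = 0, m_1 = -3/2, m_2 = 0.

-1.5000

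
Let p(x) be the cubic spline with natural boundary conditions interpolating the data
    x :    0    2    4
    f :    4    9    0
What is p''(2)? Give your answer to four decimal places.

-5.2500

Write σ_i for p''(x_i). With h_i = 2, 2 and divided differences Δ_i = 5/2, -9/2, the continuity of p' gives the tridiagonal system
  2·σ_0 + 8·σ_1 + 2·σ_2 = 6(Δ_1 - Δ_0) = -42
Natural end conditions: σ_0 = σ_2 = 0.
Forward elimination and back-substitution give σ_0 = 0, σ_1 = -21/4, σ_2 = 0.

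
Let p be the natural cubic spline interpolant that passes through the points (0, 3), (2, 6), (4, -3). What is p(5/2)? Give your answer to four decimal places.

Write σ_i for p''(x_i). With h_i = 2, 2 and divided differences Δ_i = 3/2, -9/2, the continuity of p' gives the tridiagonal system
  2·σ_0 + 8·σ_1 + 2·σ_2 = 6(Δ_1 - Δ_0) = -36
Natural end conditions: σ_0 = σ_2 = 0.
Solving: σ_0 = 0, σ_1 = -9/2, σ_2 = 0.
On [2, 4], p(x) = 6 - 3/2·(x - 2) - 9/4·(x - 2)² + 3/8·(x - 2)³.
With (x - 2) = 1/2: p(5/2) = 303/64.

4.7344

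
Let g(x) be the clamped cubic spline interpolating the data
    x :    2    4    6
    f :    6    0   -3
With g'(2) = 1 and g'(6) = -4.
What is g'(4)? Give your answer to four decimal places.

-2.6250

Write M_i for g''(x_i). With h_i = 2, 2 and divided differences Δ_i = -3, -3/2, the continuity of g' gives the tridiagonal system
  2·M_0 + 8·M_1 + 2·M_2 = 6(Δ_1 - Δ_0) = 9
Clamped end conditions give two more equations: 2h_0·M_0 + h_0·M_1 = 6(Δ_0 - g'(2)) = -24 and h_1·M_1 + 2h_1·M_2 = 6(g'(6) - Δ_1) = -15.
Hence M_0 = -67/8, M_1 = 19/4, M_2 = -49/8.
On [4, 6], g'(x) = b_1 + 2c_1·(x - 4) + 3d_1·(x - 4)² with b_1 = Δ_1 - h_1(2M_1 + M_2)/6 = -21/8, c_1 = M_1/2 = 19/8, d_1 = (M_2 - M_1)/(6h_1) = -29/32. So g'(4) = -21/8.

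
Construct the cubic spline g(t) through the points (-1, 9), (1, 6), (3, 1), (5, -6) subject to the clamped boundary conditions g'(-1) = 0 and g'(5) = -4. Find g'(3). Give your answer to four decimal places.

With σ_i denoting the second derivative at x_i, h_i = 2, 2, 2, and Δ_i = (y_(i+1) − y_i)/h_i = -3/2, -5/2, -7/2:
  2·σ_0 + 8·σ_1 + 2·σ_2 = 6(Δ_1 - Δ_0) = -6
  2·σ_1 + 8·σ_2 + 2·σ_3 = 6(Δ_2 - Δ_1) = -6
Clamped end conditions give two more equations: 2h_0·σ_0 + h_0·σ_1 = 6(Δ_0 - g'(-1)) = -9 and h_2·σ_2 + 2h_2·σ_3 = 6(g'(5) - Δ_2) = -3.
Hence σ_0 = -67/30, σ_1 = -1/30, σ_2 = -19/30, σ_3 = -13/30.
On [3, 5], g'(t) = b_2 + 2c_2·(t - 3) + 3d_2·(t - 3)² with b_2 = Δ_2 - h_2(2σ_2 + σ_3)/6 = -44/15, c_2 = σ_2/2 = -19/60, d_2 = (σ_3 - σ_2)/(6h_2) = 1/60. So g'(3) = -44/15.

-2.9333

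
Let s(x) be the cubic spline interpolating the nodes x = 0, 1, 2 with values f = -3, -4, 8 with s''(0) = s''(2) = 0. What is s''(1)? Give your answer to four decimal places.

With M_i denoting the second derivative at x_i, h_i = 1, 1, and Δ_i = (y_(i+1) − y_i)/h_i = -1, 12:
  1·M_0 + 4·M_1 + 1·M_2 = 6(Δ_1 - Δ_0) = 78
Natural end conditions: M_0 = M_2 = 0.
Forward elimination and back-substitution give M_0 = 0, M_1 = 39/2, M_2 = 0.

19.5000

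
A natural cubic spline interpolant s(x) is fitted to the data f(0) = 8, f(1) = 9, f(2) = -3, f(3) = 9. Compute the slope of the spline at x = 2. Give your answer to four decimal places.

Let M_i = s''(x_i). Step sizes h_i = 1, 1, 1; slopes of the chords Δ_i = (y_(i+1) - y_i)/h_i = 1, -12, 12.
  1·M_0 + 4·M_1 + 1·M_2 = 6(Δ_1 - Δ_0) = -78
  1·M_1 + 4·M_2 + 1·M_3 = 6(Δ_2 - Δ_1) = 144
Natural end conditions: M_0 = M_3 = 0.
Hence M_0 = 0, M_1 = -152/5, M_2 = 218/5, M_3 = 0.
On [2, 3], s'(x) = b_2 + 2c_2·(x - 2) + 3d_2·(x - 2)² with b_2 = Δ_2 - h_2(2M_2 + M_3)/6 = -38/15, c_2 = M_2/2 = 109/5, d_2 = (M_3 - M_2)/(6h_2) = -109/15. So s'(2) = -38/15.

-2.5333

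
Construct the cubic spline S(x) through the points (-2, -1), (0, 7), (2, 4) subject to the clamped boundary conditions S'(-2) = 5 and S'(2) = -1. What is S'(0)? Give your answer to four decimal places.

0.8750

Let M_i = S''(x_i). Step sizes h_i = 2, 2; slopes of the chords Δ_i = (y_(i+1) - y_i)/h_i = 4, -3/2.
  2·M_0 + 8·M_1 + 2·M_2 = 6(Δ_1 - Δ_0) = -33
Clamped end conditions give two more equations: 2h_0·M_0 + h_0·M_1 = 6(Δ_0 - S'(-2)) = -6 and h_1·M_1 + 2h_1·M_2 = 6(S'(2) - Δ_1) = 3.
Hence M_0 = 9/8, M_1 = -21/4, M_2 = 27/8.
On [0, 2], S'(x) = b_1 + 2c_1·x + 3d_1·x² with b_1 = Δ_1 - h_1(2M_1 + M_2)/6 = 7/8, c_1 = M_1/2 = -21/8, d_1 = (M_2 - M_1)/(6h_1) = 23/32. So S'(0) = 7/8.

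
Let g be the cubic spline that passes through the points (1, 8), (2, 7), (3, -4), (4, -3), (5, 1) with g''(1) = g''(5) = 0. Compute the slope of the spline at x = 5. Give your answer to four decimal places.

3.7679

Let M_i = g''(x_i). Step sizes h_i = 1, 1, 1, 1; slopes of the chords Δ_i = (y_(i+1) - y_i)/h_i = -1, -11, 1, 4.
  1·M_0 + 4·M_1 + 1·M_2 = 6(Δ_1 - Δ_0) = -60
  1·M_1 + 4·M_2 + 1·M_3 = 6(Δ_2 - Δ_1) = 72
  1·M_2 + 4·M_3 + 1·M_4 = 6(Δ_3 - Δ_2) = 18
Natural end conditions: M_0 = M_4 = 0.
Hence M_0 = 0, M_1 = -585/28, M_2 = 165/7, M_3 = -39/28, M_4 = 0.
On [4, 5], g'(x) = b_3 + 2c_3·(x - 4) + 3d_3·(x - 4)² with b_3 = Δ_3 - h_3(2M_3 + M_4)/6 = 125/28, c_3 = M_3/2 = -39/56, d_3 = (M_4 - M_3)/(6h_3) = 13/56. So g'(5) = 211/56.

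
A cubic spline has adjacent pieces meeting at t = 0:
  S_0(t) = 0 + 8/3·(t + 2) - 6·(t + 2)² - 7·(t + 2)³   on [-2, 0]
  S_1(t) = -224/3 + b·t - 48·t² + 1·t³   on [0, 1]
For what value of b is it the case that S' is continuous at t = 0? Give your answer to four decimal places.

S_0'(t) = 8/3 - 12·(t + 2) - 21·(t + 2)², so S_0'(0) = -316/3. On the right, S_1'(0) = b, so b = -316/3.

-105.3333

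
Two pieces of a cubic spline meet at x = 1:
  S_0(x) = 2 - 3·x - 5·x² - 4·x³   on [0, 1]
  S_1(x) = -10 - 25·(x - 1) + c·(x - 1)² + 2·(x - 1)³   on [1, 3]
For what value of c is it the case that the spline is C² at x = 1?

-17

S_0''(x) = -10 - 24·x, so S_0''(1) = -34. On the right, S_1''(1) = 2c, so c = -17.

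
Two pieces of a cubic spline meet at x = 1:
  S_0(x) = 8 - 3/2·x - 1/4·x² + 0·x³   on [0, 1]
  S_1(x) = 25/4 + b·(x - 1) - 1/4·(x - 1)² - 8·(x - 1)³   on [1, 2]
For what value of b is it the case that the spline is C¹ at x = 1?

-2

S_0'(x) = -3/2 - 1/2·x + 0·x², so S_0'(1) = -2. On the right, S_1'(1) = b, so b = -2.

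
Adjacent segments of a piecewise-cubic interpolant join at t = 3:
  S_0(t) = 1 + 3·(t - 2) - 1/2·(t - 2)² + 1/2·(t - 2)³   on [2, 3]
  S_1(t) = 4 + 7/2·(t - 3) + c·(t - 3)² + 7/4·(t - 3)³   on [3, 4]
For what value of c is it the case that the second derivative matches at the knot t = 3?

S_0''(t) = -1 + 3·(t - 2), so S_0''(3) = 2. On the right, S_1''(3) = 2c, so c = 1.

1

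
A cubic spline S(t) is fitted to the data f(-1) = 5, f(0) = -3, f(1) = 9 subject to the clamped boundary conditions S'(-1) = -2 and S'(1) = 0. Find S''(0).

58

Put M_i = S'' at the i-th knot. Here h = (1, 1) and Δ = (-8, 12), so the interior equations h_(i-1)·M_(i-1) + 2(h_(i-1)+h_i)·M_i + h_i·M_(i+1) = 6(Δ_i − Δ_(i-1)) read
  1·M_0 + 4·M_1 + 1·M_2 = 6(Δ_1 - Δ_0) = 120
Clamped end conditions give two more equations: 2h_0·M_0 + h_0·M_1 = 6(Δ_0 - S'(-1)) = -36 and h_1·M_1 + 2h_1·M_2 = 6(S'(1) - Δ_1) = -72.
Hence M_0 = -47, M_1 = 58, M_2 = -65.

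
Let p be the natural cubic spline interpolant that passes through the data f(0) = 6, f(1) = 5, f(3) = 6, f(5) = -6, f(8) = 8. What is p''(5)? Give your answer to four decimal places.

Put m_i = p'' at the i-th knot. Here h = (1, 2, 2, 3) and Δ = (-1, 1/2, -6, 14/3), so the interior equations h_(i-1)·m_(i-1) + 2(h_(i-1)+h_i)·m_i + h_i·m_(i+1) = 6(Δ_i − Δ_(i-1)) read
  1·m_0 + 6·m_1 + 2·m_2 = 6(Δ_1 - Δ_0) = 9
  2·m_1 + 8·m_2 + 2·m_3 = 6(Δ_2 - Δ_1) = -39
  2·m_2 + 10·m_3 + 3·m_4 = 6(Δ_3 - Δ_2) = 64
Natural end conditions: m_0 = m_4 = 0.
Solving: m_0 = 0, m_1 = 215/52, m_2 = -411/52, m_3 = 415/52, m_4 = 0.

7.9808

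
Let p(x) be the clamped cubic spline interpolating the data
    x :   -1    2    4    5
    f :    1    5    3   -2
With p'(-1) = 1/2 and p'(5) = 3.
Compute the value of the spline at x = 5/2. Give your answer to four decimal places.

5.8438

Put M_i = p'' at the i-th knot. Here h = (3, 2, 1) and Δ = (4/3, -1, -5), so the interior equations h_(i-1)·M_(i-1) + 2(h_(i-1)+h_i)·M_i + h_i·M_(i+1) = 6(Δ_i − Δ_(i-1)) read
  3·M_0 + 10·M_1 + 2·M_2 = 6(Δ_1 - Δ_0) = -14
  2·M_1 + 6·M_2 + 1·M_3 = 6(Δ_2 - Δ_1) = -24
Clamped end conditions give two more equations: 2h_0·M_0 + h_0·M_1 = 6(Δ_0 - p'(-1)) = 5 and h_2·M_2 + 2h_2·M_3 = 6(p'(5) - Δ_2) = 48.
Hence M_0 = 44/57, M_1 = 7/57, M_2 = -500/57, M_3 = 1618/57.
On [2, 4], p(x) = 5 + 35/19·(x - 2) + 7/114·(x - 2)² - 169/228·(x - 2)³.
With (x - 2) = 1/2: p(5/2) = 187/32.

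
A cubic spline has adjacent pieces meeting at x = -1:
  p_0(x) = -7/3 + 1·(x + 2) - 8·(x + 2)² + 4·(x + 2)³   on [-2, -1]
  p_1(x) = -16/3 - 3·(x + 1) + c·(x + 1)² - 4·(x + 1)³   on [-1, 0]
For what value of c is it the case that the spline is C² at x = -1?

4

p_0''(x) = -16 + 24·(x + 2), so p_0''(-1) = 8. On the right, p_1''(-1) = 2c, so c = 4.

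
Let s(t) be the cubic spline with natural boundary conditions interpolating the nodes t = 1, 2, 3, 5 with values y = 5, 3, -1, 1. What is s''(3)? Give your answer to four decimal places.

5.7391

Write σ_i for s''(x_i). With h_i = 1, 1, 2 and divided differences Δ_i = -2, -4, 1, the continuity of s' gives the tridiagonal system
  1·σ_0 + 4·σ_1 + 1·σ_2 = 6(Δ_1 - Δ_0) = -12
  1·σ_1 + 6·σ_2 + 2·σ_3 = 6(Δ_2 - Δ_1) = 30
Natural end conditions: σ_0 = σ_3 = 0.
Solving: σ_0 = 0, σ_1 = -102/23, σ_2 = 132/23, σ_3 = 0.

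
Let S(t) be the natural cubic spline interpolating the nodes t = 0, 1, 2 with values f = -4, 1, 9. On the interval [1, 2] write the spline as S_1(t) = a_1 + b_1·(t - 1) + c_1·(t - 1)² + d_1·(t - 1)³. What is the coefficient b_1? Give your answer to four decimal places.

6.5000

Write σ_i for S''(x_i). With h_i = 1, 1 and divided differences Δ_i = 5, 8, the continuity of S' gives the tridiagonal system
  1·σ_0 + 4·σ_1 + 1·σ_2 = 6(Δ_1 - Δ_0) = 18
Natural end conditions: σ_0 = σ_2 = 0.
Solving: σ_0 = 0, σ_1 = 9/2, σ_2 = 0.
On [1, 2], with S_1(t) = a_1 + b_1·(t - 1) + c_1·(t - 1)² + d_1·(t - 1)³: c_1 = σ_1/2 = 9/4, d_1 = (σ_2 - σ_1)/(6h_1) = -3/4, b_1 = Δ_1 - h_1(2σ_1 + σ_2)/6 = 13/2.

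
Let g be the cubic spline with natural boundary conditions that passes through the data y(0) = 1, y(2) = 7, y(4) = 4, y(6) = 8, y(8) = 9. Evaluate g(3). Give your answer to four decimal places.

5.5402

Let M_i = g''(x_i). Step sizes h_i = 2, 2, 2, 2; slopes of the chords Δ_i = (y_(i+1) - y_i)/h_i = 3, -3/2, 2, 1/2.
  2·M_0 + 8·M_1 + 2·M_2 = 6(Δ_1 - Δ_0) = -27
  2·M_1 + 8·M_2 + 2·M_3 = 6(Δ_2 - Δ_1) = 21
  2·M_2 + 8·M_3 + 2·M_4 = 6(Δ_3 - Δ_2) = -9
Natural end conditions: M_0 = M_4 = 0.
Hence M_0 = 0, M_1 = -249/56, M_2 = 30/7, M_3 = -123/56, M_4 = 0.
On [2, 4], g(x) = 7 + 1/28·(x - 2) - 249/112·(x - 2)² + 163/224·(x - 2)³.
With (x - 2) = 1: g(3) = 1241/224.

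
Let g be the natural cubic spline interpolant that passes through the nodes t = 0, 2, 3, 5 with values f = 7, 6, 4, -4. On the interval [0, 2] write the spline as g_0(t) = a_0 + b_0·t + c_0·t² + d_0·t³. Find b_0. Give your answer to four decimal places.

-0.1000

Let m_i = g''(x_i). Step sizes h_i = 2, 1, 2; slopes of the chords Δ_i = (y_(i+1) - y_i)/h_i = -1/2, -2, -4.
  2·m_0 + 6·m_1 + 1·m_2 = 6(Δ_1 - Δ_0) = -9
  1·m_1 + 6·m_2 + 2·m_3 = 6(Δ_2 - Δ_1) = -12
Natural end conditions: m_0 = m_3 = 0.
Hence m_0 = 0, m_1 = -6/5, m_2 = -9/5, m_3 = 0.
On [0, 2], with g_0(t) = a_0 + b_0·t + c_0·t² + d_0·t³: c_0 = m_0/2 = 0, d_0 = (m_1 - m_0)/(6h_0) = -1/10, b_0 = Δ_0 - h_0(2m_0 + m_1)/6 = -1/10.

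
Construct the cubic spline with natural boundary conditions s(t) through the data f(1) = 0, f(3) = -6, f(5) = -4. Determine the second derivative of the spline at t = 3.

3

Let σ_i = s''(x_i). Step sizes h_i = 2, 2; slopes of the chords Δ_i = (y_(i+1) - y_i)/h_i = -3, 1.
  2·σ_0 + 8·σ_1 + 2·σ_2 = 6(Δ_1 - Δ_0) = 24
Natural end conditions: σ_0 = σ_2 = 0.
Solving: σ_0 = 0, σ_1 = 3, σ_2 = 0.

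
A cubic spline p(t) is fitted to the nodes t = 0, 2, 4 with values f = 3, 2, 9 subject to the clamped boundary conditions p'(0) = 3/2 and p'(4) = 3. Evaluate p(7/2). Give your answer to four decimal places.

7.1680

Put M_i = p'' at the i-th knot. Here h = (2, 2) and Δ = (-1/2, 7/2), so the interior equations h_(i-1)·M_(i-1) + 2(h_(i-1)+h_i)·M_i + h_i·M_(i+1) = 6(Δ_i − Δ_(i-1)) read
  2·M_0 + 8·M_1 + 2·M_2 = 6(Δ_1 - Δ_0) = 24
Clamped end conditions give two more equations: 2h_0·M_0 + h_0·M_1 = 6(Δ_0 - p'(0)) = -12 and h_1·M_1 + 2h_1·M_2 = 6(p'(4) - Δ_1) = -3.
Hence M_0 = -45/8, M_1 = 21/4, M_2 = -27/8.
On [2, 4], p(t) = 2 + 9/8·(t - 2) + 21/8·(t - 2)² - 23/32·(t - 2)³.
With (t - 2) = 3/2: p(7/2) = 1835/256.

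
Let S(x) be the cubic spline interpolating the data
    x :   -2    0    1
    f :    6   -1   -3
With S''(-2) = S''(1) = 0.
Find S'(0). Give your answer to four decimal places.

-2.5000

With M_i denoting the second derivative at x_i, h_i = 2, 1, and Δ_i = (y_(i+1) − y_i)/h_i = -7/2, -2:
  2·M_0 + 6·M_1 + 1·M_2 = 6(Δ_1 - Δ_0) = 9
Natural end conditions: M_0 = M_2 = 0.
Hence M_0 = 0, M_1 = 3/2, M_2 = 0.
On [0, 1], S'(x) = b_1 + 2c_1·x + 3d_1·x² with b_1 = Δ_1 - h_1(2M_1 + M_2)/6 = -5/2, c_1 = M_1/2 = 3/4, d_1 = (M_2 - M_1)/(6h_1) = -1/4. So S'(0) = -5/2.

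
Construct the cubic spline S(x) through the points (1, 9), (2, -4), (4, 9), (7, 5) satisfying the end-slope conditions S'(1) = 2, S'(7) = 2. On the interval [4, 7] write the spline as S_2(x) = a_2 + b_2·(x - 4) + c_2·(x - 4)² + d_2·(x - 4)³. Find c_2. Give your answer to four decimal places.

Put σ_i = S'' at the i-th knot. Here h = (1, 2, 3) and Δ = (-13, 13/2, -4/3), so the interior equations h_(i-1)·σ_(i-1) + 2(h_(i-1)+h_i)·σ_i + h_i·σ_(i+1) = 6(Δ_i − Δ_(i-1)) read
  1·σ_0 + 6·σ_1 + 2·σ_2 = 6(Δ_1 - Δ_0) = 117
  2·σ_1 + 10·σ_2 + 3·σ_3 = 6(Δ_2 - Δ_1) = -47
Clamped end conditions give two more equations: 2h_0·σ_0 + h_0·σ_1 = 6(Δ_0 - S'(1)) = -90 and h_2·σ_2 + 2h_2·σ_3 = 6(S'(7) - Δ_2) = 20.
Solving: σ_0 = -3559/57, σ_1 = 1988/57, σ_2 = -850/57, σ_3 = 205/19.
On [4, 7], with S_2(x) = a_2 + b_2·(x - 4) + c_2·(x - 4)² + d_2·(x - 4)³: c_2 = σ_2/2 = -425/57, d_2 = (σ_3 - σ_2)/(6h_2) = 1465/1026, b_2 = Δ_2 - h_2(2σ_2 + σ_3)/6 = 311/38.

-7.4561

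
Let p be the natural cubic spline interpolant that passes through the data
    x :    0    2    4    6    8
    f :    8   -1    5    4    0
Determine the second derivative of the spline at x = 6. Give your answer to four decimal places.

-0.0536

Put m_i = p'' at the i-th knot. Here h = (2, 2, 2, 2) and Δ = (-9/2, 3, -1/2, -2), so the interior equations h_(i-1)·m_(i-1) + 2(h_(i-1)+h_i)·m_i + h_i·m_(i+1) = 6(Δ_i − Δ_(i-1)) read
  2·m_0 + 8·m_1 + 2·m_2 = 6(Δ_1 - Δ_0) = 45
  2·m_1 + 8·m_2 + 2·m_3 = 6(Δ_2 - Δ_1) = -21
  2·m_2 + 8·m_3 + 2·m_4 = 6(Δ_3 - Δ_2) = -9
Natural end conditions: m_0 = m_4 = 0.
Solving the tridiagonal system: m_0 = 0, m_1 = 375/56, m_2 = -30/7, m_3 = -3/56, m_4 = 0.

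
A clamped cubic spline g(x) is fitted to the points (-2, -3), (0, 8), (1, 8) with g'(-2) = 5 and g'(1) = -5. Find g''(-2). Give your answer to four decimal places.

2.9167

Write σ_i for g''(x_i). With h_i = 2, 1 and divided differences Δ_i = 11/2, 0, the continuity of g' gives the tridiagonal system
  2·σ_0 + 6·σ_1 + 1·σ_2 = 6(Δ_1 - Δ_0) = -33
Clamped end conditions give two more equations: 2h_0·σ_0 + h_0·σ_1 = 6(Δ_0 - g'(-2)) = 3 and h_1·σ_1 + 2h_1·σ_2 = 6(g'(1) - Δ_1) = -30.
Forward elimination and back-substitution give σ_0 = 35/12, σ_1 = -13/3, σ_2 = -77/6.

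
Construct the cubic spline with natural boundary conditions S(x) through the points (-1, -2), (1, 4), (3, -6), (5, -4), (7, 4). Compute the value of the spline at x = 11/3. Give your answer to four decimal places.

With m_i denoting the second derivative at x_i, h_i = 2, 2, 2, 2, and Δ_i = (y_(i+1) − y_i)/h_i = 3, -5, 1, 4:
  2·m_0 + 8·m_1 + 2·m_2 = 6(Δ_1 - Δ_0) = -48
  2·m_1 + 8·m_2 + 2·m_3 = 6(Δ_2 - Δ_1) = 36
  2·m_2 + 8·m_3 + 2·m_4 = 6(Δ_3 - Δ_2) = 18
Natural end conditions: m_0 = m_4 = 0.
Forward elimination and back-substitution give m_0 = 0, m_1 = -423/56, m_2 = 87/14, m_3 = 39/56, m_4 = 0.
On [3, 5], S(x) = -6 - 27/8·(x - 3) + 87/28·(x - 3)² - 103/224·(x - 3)³.
With (x - 3) = 2/3: S(11/3) = -1324/189.

-7.0053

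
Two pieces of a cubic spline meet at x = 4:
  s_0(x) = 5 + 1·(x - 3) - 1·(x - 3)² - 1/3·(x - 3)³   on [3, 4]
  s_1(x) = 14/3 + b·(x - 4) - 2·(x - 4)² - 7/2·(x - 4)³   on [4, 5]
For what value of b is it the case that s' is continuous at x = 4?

-2

s_0'(x) = 1 - 2·(x - 3) - 1·(x - 3)², so s_0'(4) = -2. On the right, s_1'(4) = b, so b = -2.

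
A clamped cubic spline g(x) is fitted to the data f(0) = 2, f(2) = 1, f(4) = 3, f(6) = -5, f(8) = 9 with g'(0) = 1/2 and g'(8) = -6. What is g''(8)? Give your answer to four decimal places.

-28.3214

With M_i denoting the second derivative at x_i, h_i = 2, 2, 2, 2, and Δ_i = (y_(i+1) − y_i)/h_i = -1/2, 1, -4, 7:
  2·M_0 + 8·M_1 + 2·M_2 = 6(Δ_1 - Δ_0) = 9
  2·M_1 + 8·M_2 + 2·M_3 = 6(Δ_2 - Δ_1) = -30
  2·M_2 + 8·M_3 + 2·M_4 = 6(Δ_3 - Δ_2) = 66
Clamped end conditions give two more equations: 2h_0·M_0 + h_0·M_1 = 6(Δ_0 - g'(0)) = -6 and h_3·M_3 + 2h_3·M_4 = 6(g'(8) - Δ_3) = -78.
Hence M_0 = -103/28, M_1 = 61/14, M_2 = -37/4, M_3 = 247/14, M_4 = -793/28.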